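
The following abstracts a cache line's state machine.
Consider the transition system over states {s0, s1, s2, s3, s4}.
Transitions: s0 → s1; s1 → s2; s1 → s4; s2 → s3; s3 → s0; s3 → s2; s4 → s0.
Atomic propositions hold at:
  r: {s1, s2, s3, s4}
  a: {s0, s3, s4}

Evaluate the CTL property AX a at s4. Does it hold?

Sat(AX a) = {s : every successor in {s0, s3, s4}} = {s2, s4}
s4 ∈ Sat(AX a) = {s2, s4}, so the formula holds at s4.

Yes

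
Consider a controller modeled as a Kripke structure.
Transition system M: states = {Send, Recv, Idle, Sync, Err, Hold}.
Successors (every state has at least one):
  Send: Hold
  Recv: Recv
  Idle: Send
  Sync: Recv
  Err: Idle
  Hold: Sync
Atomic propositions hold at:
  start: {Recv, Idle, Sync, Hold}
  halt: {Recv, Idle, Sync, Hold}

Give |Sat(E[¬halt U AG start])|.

Sat(¬halt) = {Send, Err}
AG start: greatest fixpoint, start Z0 = {Recv, Idle, Sync, Hold}, keep only states in Sat with every successor in Z. Z1 = {Recv, Sync, Hold}; fixed.
Sat(AG start) = {Recv, Sync, Hold}
E[¬halt U AG start]: least fixpoint, start Z0 = Sat(AG start) = {Recv, Sync, Hold}, add states in Sat(¬halt) with some successor in Z. Z1 = {Send, Recv, Sync, Hold}; fixed.
Sat(E[¬halt U AG start]) = {Send, Recv, Sync, Hold}
|Sat(E[¬halt U AG start])| = |{Send, Recv, Sync, Hold}| = 4.

4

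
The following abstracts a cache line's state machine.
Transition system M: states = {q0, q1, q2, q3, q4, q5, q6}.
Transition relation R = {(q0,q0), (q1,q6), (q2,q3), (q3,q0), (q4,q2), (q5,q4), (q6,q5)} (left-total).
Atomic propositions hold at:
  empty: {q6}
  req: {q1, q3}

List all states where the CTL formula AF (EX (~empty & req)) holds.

Sat(~empty) = {q0, q1, q2, q3, q4, q5}
Sat(~empty & req) = {q1, q3}
Sat(EX (~empty & req)) = {s : some successor in {q1, q3}} = {q2}
AF (EX (~empty & req)): least fixpoint, start Z0 = {q2}, add states with every successor in Z. Z1 = {q2, q4}; Z2 = {q2, q4, q5}; Z3 = {q2, q4, q5, q6}; Z4 = {q1, q2, q4, q5, q6}; fixed.
Sat(AF (EX (~empty & req))) = {q1, q2, q4, q5, q6}

{q1, q2, q4, q5, q6}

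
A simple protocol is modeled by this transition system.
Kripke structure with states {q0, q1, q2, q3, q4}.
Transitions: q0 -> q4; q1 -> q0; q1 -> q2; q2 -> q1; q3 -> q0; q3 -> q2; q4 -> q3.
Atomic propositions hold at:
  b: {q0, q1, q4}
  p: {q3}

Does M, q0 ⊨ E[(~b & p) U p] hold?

No

Sat(~b) = {q2, q3}
Sat(~b & p) = {q3}
E[(~b & p) U p]: least fixpoint, start Z0 = Sat(p) = {q3}, add states in Sat(~b & p) with some successor in Z. Already a fixed point.
Sat(E[(~b & p) U p]) = {q3}
q0 ∉ Sat(E[(~b & p) U p]) = {q3}, so the formula does not hold at q0.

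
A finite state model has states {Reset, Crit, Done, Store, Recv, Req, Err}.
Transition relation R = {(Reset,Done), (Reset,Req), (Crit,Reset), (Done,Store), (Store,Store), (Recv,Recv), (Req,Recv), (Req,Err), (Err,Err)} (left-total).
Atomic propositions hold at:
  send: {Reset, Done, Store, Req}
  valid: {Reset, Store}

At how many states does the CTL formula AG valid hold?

1

AG valid: greatest fixpoint, start Z0 = {Reset, Store}, keep only states in Sat with every successor in Z. Z1 = {Store}; fixed.
Sat(AG valid) = {Store}
|Sat(AG valid)| = |{Store}| = 1.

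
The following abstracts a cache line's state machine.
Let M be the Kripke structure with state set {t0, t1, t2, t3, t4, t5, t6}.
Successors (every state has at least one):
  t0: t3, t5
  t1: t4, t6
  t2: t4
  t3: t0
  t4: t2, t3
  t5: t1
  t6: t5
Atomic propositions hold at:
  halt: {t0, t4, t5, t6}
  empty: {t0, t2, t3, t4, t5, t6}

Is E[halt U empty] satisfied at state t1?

E[halt U empty]: least fixpoint, start Z0 = Sat(empty) = {t0, t2, t3, t4, t5, t6}, add states in Sat(halt) with some successor in Z. Already a fixed point.
Sat(E[halt U empty]) = {t0, t2, t3, t4, t5, t6}
t1 ∉ Sat(E[halt U empty]) = {t0, t2, t3, t4, t5, t6}, so the formula does not hold at t1.

No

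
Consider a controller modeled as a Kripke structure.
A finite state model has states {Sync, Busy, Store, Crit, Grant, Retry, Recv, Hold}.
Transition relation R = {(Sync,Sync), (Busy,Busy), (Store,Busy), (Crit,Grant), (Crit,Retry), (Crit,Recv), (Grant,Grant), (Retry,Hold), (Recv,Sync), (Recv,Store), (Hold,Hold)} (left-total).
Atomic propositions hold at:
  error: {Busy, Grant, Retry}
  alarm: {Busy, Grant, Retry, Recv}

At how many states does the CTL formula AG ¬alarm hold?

2

Sat(¬alarm) = {Sync, Store, Crit, Hold}
AG ¬alarm: greatest fixpoint, start Z0 = {Sync, Store, Crit, Hold}, keep only states in Sat with every successor in Z. Z1 = {Sync, Hold}; fixed.
Sat(AG ¬alarm) = {Sync, Hold}
|Sat(AG ¬alarm)| = |{Sync, Hold}| = 2.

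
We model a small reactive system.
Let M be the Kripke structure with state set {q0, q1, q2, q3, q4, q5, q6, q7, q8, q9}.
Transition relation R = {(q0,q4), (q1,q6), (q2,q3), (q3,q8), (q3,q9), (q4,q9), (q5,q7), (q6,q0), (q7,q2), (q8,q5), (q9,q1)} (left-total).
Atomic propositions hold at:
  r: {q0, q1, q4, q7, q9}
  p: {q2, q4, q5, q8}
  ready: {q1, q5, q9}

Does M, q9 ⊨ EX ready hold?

Sat(EX ready) = {s : some successor in {q1, q5, q9}} = {q3, q4, q8, q9}
q9 ∈ Sat(EX ready) = {q3, q4, q8, q9}, so the formula holds at q9.

Yes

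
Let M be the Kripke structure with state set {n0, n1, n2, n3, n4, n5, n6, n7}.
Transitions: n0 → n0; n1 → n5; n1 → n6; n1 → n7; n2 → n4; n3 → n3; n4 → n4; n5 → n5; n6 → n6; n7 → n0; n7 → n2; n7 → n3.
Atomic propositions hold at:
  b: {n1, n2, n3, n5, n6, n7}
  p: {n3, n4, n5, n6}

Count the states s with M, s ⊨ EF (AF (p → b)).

Sat(p → b) = {n0, n1, n2, n3, n5, n6, n7}
AF (p → b): least fixpoint, start Z0 = {n0, n1, n2, n3, n5, n6, n7}, add states with every successor in Z. Already a fixed point.
Sat(AF (p → b)) = {n0, n1, n2, n3, n5, n6, n7}
EF (AF (p → b)): least fixpoint, start Z0 = {n0, n1, n2, n3, n5, n6, n7}, add states with some successor in Z. Already a fixed point.
Sat(EF (AF (p → b))) = {n0, n1, n2, n3, n5, n6, n7}
|Sat(EF (AF (p → b)))| = |{n0, n1, n2, n3, n5, n6, n7}| = 7.

7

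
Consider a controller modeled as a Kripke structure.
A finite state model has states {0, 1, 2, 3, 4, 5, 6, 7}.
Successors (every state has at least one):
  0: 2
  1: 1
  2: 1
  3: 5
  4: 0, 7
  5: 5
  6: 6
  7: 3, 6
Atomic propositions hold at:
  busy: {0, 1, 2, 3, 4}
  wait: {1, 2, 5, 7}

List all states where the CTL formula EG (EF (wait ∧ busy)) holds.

Sat(wait ∧ busy) = {1, 2}
EF (wait ∧ busy): least fixpoint, start Z0 = {1, 2}, add states with some successor in Z. Z1 = {0, 1, 2}; Z2 = {0, 1, 2, 4}; fixed.
Sat(EF (wait ∧ busy)) = {0, 1, 2, 4}
EG (EF (wait ∧ busy)): greatest fixpoint, start Z0 = {0, 1, 2, 4}, keep only states in Sat with some successor in Z. Already a fixed point.
Sat(EG (EF (wait ∧ busy))) = {0, 1, 2, 4}

{0, 1, 2, 4}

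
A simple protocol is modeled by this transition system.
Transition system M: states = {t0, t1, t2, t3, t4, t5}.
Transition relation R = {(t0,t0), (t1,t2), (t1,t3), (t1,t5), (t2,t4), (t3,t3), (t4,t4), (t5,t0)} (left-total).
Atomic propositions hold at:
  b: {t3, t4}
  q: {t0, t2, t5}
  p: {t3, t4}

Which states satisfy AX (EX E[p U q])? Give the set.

E[p U q]: least fixpoint, start Z0 = Sat(q) = {t0, t2, t5}, add states in Sat(p) with some successor in Z. Already a fixed point.
Sat(E[p U q]) = {t0, t2, t5}
Sat(EX E[p U q]) = {s : some successor in {t0, t2, t5}} = {t0, t1, t5}
Sat(AX (EX E[p U q])) = {s : every successor in {t0, t1, t5}} = {t0, t5}

{t0, t5}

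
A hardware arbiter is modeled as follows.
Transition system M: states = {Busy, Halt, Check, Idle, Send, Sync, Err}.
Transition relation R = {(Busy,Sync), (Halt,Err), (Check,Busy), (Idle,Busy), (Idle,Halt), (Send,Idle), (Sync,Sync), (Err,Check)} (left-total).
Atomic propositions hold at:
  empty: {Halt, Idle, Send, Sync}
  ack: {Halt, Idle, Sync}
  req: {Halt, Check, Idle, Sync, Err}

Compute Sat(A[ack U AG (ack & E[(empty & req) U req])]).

{Sync}

Sat(empty & req) = {Halt, Idle, Sync}
E[(empty & req) U req]: least fixpoint, start Z0 = Sat(req) = {Halt, Check, Idle, Sync, Err}, add states in Sat(empty & req) with some successor in Z. Already a fixed point.
Sat(E[(empty & req) U req]) = {Halt, Check, Idle, Sync, Err}
Sat(ack & E[(empty & req) U req]) = {Halt, Idle, Sync}
AG (ack & E[(empty & req) U req]): greatest fixpoint, start Z0 = {Halt, Idle, Sync}, keep only states in Sat with every successor in Z. Z1 = {Sync}; fixed.
Sat(AG (ack & E[(empty & req) U req])) = {Sync}
A[ack U AG (ack & E[(empty & req) U req])]: least fixpoint, start Z0 = Sat(AG (ack & E[(empty & req) U req])) = {Sync}, add states in Sat(ack) with every successor in Z. Already a fixed point.
Sat(A[ack U AG (ack & E[(empty & req) U req])]) = {Sync}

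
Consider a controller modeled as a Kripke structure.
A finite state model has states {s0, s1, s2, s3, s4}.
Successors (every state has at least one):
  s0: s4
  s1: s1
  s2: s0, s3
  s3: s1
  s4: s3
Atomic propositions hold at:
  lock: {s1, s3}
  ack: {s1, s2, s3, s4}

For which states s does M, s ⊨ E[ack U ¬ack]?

Sat(¬ack) = {s0}
E[ack U ¬ack]: least fixpoint, start Z0 = Sat(¬ack) = {s0}, add states in Sat(ack) with some successor in Z. Z1 = {s0, s2}; fixed.
Sat(E[ack U ¬ack]) = {s0, s2}

{s0, s2}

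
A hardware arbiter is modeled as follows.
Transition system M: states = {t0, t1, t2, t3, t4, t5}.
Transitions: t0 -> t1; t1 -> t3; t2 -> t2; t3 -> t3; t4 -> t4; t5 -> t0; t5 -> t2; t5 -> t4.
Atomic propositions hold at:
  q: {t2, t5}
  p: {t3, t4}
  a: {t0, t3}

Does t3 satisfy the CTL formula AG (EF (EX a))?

Sat(EX a) = {s : some successor in {t0, t3}} = {t1, t3, t5}
EF (EX a): least fixpoint, start Z0 = {t1, t3, t5}, add states with some successor in Z. Z1 = {t0, t1, t3, t5}; fixed.
Sat(EF (EX a)) = {t0, t1, t3, t5}
AG (EF (EX a)): greatest fixpoint, start Z0 = {t0, t1, t3, t5}, keep only states in Sat with every successor in Z. Z1 = {t0, t1, t3}; fixed.
Sat(AG (EF (EX a))) = {t0, t1, t3}
t3 ∈ Sat(AG (EF (EX a))) = {t0, t1, t3}, so the formula holds at t3.

Yes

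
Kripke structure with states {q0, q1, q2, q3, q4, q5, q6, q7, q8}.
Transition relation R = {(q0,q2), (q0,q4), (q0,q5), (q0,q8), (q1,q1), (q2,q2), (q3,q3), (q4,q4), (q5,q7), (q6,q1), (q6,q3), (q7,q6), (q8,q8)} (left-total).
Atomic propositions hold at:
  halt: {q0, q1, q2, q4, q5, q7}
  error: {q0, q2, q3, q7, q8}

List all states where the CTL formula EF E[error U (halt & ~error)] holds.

{q0, q1, q4, q5, q6, q7}

Sat(~error) = {q1, q4, q5, q6}
Sat(halt & ~error) = {q1, q4, q5}
E[error U (halt & ~error)]: least fixpoint, start Z0 = Sat((halt & ~error)) = {q1, q4, q5}, add states in Sat(error) with some successor in Z. Z1 = {q0, q1, q4, q5}; fixed.
Sat(E[error U (halt & ~error)]) = {q0, q1, q4, q5}
EF E[error U (halt & ~error)]: least fixpoint, start Z0 = {q0, q1, q4, q5}, add states with some successor in Z. Z1 = {q0, q1, q4, q5, q6}; Z2 = {q0, q1, q4, q5, q6, q7}; fixed.
Sat(EF E[error U (halt & ~error)]) = {q0, q1, q4, q5, q6, q7}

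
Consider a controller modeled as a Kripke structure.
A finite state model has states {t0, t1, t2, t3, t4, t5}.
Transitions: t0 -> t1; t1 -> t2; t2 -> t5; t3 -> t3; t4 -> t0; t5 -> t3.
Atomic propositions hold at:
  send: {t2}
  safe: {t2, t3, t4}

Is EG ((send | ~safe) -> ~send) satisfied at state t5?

Sat(~safe) = {t0, t1, t5}
Sat(send | ~safe) = {t0, t1, t2, t5}
Sat(~send) = {t0, t1, t3, t4, t5}
Sat((send | ~safe) -> ~send) = {t0, t1, t3, t4, t5}
EG ((send | ~safe) -> ~send): greatest fixpoint, start Z0 = {t0, t1, t3, t4, t5}, keep only states in Sat with some successor in Z. Z1 = {t0, t3, t4, t5}; Z2 = {t3, t4, t5}; Z3 = {t3, t5}; fixed.
Sat(EG ((send | ~safe) -> ~send)) = {t3, t5}
t5 ∈ Sat(EG ((send | ~safe) -> ~send)) = {t3, t5}, so the formula holds at t5.

Yes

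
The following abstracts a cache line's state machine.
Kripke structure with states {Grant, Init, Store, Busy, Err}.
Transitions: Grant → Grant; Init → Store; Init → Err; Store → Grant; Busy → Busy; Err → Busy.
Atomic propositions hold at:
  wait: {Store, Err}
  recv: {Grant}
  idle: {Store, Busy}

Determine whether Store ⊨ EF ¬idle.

Yes

Sat(¬idle) = {Grant, Init, Err}
EF ¬idle: least fixpoint, start Z0 = {Grant, Init, Err}, add states with some successor in Z. Z1 = {Grant, Init, Store, Err}; fixed.
Sat(EF ¬idle) = {Grant, Init, Store, Err}
Store ∈ Sat(EF ¬idle) = {Grant, Init, Store, Err}, so the formula holds at Store.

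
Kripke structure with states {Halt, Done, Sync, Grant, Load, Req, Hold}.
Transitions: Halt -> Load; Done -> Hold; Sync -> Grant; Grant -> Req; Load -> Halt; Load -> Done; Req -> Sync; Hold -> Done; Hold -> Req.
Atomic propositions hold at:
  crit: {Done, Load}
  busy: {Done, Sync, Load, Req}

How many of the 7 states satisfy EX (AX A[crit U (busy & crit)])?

Sat(busy & crit) = {Done, Load}
A[crit U (busy & crit)]: least fixpoint, start Z0 = Sat((busy & crit)) = {Done, Load}, add states in Sat(crit) with every successor in Z. Already a fixed point.
Sat(A[crit U (busy & crit)]) = {Done, Load}
Sat(AX A[crit U (busy & crit)]) = {s : every successor in {Done, Load}} = {Halt}
Sat(EX (AX A[crit U (busy & crit)])) = {s : some successor in {Halt}} = {Load}
|Sat(EX (AX A[crit U (busy & crit)]))| = |{Load}| = 1.

1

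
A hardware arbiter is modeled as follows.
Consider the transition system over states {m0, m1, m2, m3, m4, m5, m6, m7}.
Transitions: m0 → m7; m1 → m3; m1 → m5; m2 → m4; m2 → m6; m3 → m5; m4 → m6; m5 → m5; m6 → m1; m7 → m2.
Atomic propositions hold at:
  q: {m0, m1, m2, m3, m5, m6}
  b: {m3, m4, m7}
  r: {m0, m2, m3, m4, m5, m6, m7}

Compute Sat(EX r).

{m0, m1, m2, m3, m4, m5, m7}

Sat(EX r) = {s : some successor in {m0, m2, m3, m4, m5, m6, m7}} = {m0, m1, m2, m3, m4, m5, m7}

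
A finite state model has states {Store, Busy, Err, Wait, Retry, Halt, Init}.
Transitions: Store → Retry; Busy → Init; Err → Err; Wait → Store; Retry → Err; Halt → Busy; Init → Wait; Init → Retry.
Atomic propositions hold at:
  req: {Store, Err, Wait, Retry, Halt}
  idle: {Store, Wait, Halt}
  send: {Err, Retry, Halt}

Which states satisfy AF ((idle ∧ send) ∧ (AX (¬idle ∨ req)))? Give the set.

{Halt}

Sat(idle ∧ send) = {Halt}
Sat(¬idle) = {Busy, Err, Retry, Init}
Sat(¬idle ∨ req) = {Store, Busy, Err, Wait, Retry, Halt, Init}
Sat(AX (¬idle ∨ req)) = {s : every successor in {Store, Busy, Err, Wait, Retry, Halt, Init}} = {Store, Busy, Err, Wait, Retry, Halt, Init}
Sat((idle ∧ send) ∧ (AX (¬idle ∨ req))) = {Halt}
AF ((idle ∧ send) ∧ (AX (¬idle ∨ req))): least fixpoint, start Z0 = {Halt}, add states with every successor in Z. Already a fixed point.
Sat(AF ((idle ∧ send) ∧ (AX (¬idle ∨ req)))) = {Halt}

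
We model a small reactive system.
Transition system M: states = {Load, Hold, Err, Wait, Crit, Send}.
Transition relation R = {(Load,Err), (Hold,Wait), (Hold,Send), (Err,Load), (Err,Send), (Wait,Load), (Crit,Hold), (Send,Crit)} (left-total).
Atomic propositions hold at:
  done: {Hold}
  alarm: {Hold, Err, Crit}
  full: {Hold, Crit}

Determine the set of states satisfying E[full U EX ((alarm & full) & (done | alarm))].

{Hold, Crit, Send}

Sat(alarm & full) = {Hold, Crit}
Sat(done | alarm) = {Hold, Err, Crit}
Sat((alarm & full) & (done | alarm)) = {Hold, Crit}
Sat(EX ((alarm & full) & (done | alarm))) = {s : some successor in {Hold, Crit}} = {Crit, Send}
E[full U EX ((alarm & full) & (done | alarm))]: least fixpoint, start Z0 = Sat(EX ((alarm & full) & (done | alarm))) = {Crit, Send}, add states in Sat(full) with some successor in Z. Z1 = {Hold, Crit, Send}; fixed.
Sat(E[full U EX ((alarm & full) & (done | alarm))]) = {Hold, Crit, Send}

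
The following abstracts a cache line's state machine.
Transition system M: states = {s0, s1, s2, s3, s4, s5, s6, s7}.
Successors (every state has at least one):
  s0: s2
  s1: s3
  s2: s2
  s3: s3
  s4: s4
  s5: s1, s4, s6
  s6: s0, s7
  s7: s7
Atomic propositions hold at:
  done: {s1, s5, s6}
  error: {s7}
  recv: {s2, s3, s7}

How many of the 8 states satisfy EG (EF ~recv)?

2

Sat(~recv) = {s0, s1, s4, s5, s6}
EF ~recv: least fixpoint, start Z0 = {s0, s1, s4, s5, s6}, add states with some successor in Z. Already a fixed point.
Sat(EF ~recv) = {s0, s1, s4, s5, s6}
EG (EF ~recv): greatest fixpoint, start Z0 = {s0, s1, s4, s5, s6}, keep only states in Sat with some successor in Z. Z1 = {s4, s5, s6}; Z2 = {s4, s5}; fixed.
Sat(EG (EF ~recv)) = {s4, s5}
|Sat(EG (EF ~recv))| = |{s4, s5}| = 2.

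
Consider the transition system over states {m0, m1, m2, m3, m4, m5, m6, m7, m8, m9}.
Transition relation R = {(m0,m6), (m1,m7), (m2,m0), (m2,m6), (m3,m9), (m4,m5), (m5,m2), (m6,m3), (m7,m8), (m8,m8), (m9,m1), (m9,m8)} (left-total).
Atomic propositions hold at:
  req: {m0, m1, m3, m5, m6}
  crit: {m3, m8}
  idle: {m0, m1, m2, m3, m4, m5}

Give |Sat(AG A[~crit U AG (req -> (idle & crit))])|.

4

Sat(~crit) = {m0, m1, m2, m4, m5, m6, m7, m9}
Sat(idle & crit) = {m3}
Sat(req -> (idle & crit)) = {m2, m3, m4, m7, m8, m9}
AG (req -> (idle & crit)): greatest fixpoint, start Z0 = {m2, m3, m4, m7, m8, m9}, keep only states in Sat with every successor in Z. Z1 = {m3, m7, m8}; Z2 = {m7, m8}; fixed.
Sat(AG (req -> (idle & crit))) = {m7, m8}
A[~crit U AG (req -> (idle & crit))]: least fixpoint, start Z0 = Sat(AG (req -> (idle & crit))) = {m7, m8}, add states in Sat(~crit) with every successor in Z. Z1 = {m1, m7, m8}; Z2 = {m1, m7, m8, m9}; fixed.
Sat(A[~crit U AG (req -> (idle & crit))]) = {m1, m7, m8, m9}
AG A[~crit U AG (req -> (idle & crit))]: greatest fixpoint, start Z0 = {m1, m7, m8, m9}, keep only states in Sat with every successor in Z. Already a fixed point.
Sat(AG A[~crit U AG (req -> (idle & crit))]) = {m1, m7, m8, m9}
|Sat(AG A[~crit U AG (req -> (idle & crit))])| = |{m1, m7, m8, m9}| = 4.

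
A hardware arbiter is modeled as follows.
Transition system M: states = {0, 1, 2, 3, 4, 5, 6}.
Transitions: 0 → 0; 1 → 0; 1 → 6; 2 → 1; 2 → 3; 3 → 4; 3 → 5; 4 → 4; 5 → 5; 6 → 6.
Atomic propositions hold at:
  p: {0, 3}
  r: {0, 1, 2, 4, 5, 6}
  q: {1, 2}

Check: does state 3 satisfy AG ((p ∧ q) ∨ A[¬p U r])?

Sat(p ∧ q) = ∅
Sat(¬p) = {1, 2, 4, 5, 6}
A[¬p U r]: least fixpoint, start Z0 = Sat(r) = {0, 1, 2, 4, 5, 6}, add states in Sat(¬p) with every successor in Z. Already a fixed point.
Sat(A[¬p U r]) = {0, 1, 2, 4, 5, 6}
Sat((p ∧ q) ∨ A[¬p U r]) = {0, 1, 2, 4, 5, 6}
AG ((p ∧ q) ∨ A[¬p U r]): greatest fixpoint, start Z0 = {0, 1, 2, 4, 5, 6}, keep only states in Sat with every successor in Z. Z1 = {0, 1, 4, 5, 6}; fixed.
Sat(AG ((p ∧ q) ∨ A[¬p U r])) = {0, 1, 4, 5, 6}
3 ∉ Sat(AG ((p ∧ q) ∨ A[¬p U r])) = {0, 1, 4, 5, 6}, so the formula does not hold at 3.

No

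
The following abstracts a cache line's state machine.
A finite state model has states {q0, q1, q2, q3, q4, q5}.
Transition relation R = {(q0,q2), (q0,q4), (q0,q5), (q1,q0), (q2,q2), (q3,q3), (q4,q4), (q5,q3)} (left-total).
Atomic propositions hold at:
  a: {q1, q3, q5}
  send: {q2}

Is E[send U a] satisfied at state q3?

Yes

E[send U a]: least fixpoint, start Z0 = Sat(a) = {q1, q3, q5}, add states in Sat(send) with some successor in Z. Already a fixed point.
Sat(E[send U a]) = {q1, q3, q5}
q3 ∈ Sat(E[send U a]) = {q1, q3, q5}, so the formula holds at q3.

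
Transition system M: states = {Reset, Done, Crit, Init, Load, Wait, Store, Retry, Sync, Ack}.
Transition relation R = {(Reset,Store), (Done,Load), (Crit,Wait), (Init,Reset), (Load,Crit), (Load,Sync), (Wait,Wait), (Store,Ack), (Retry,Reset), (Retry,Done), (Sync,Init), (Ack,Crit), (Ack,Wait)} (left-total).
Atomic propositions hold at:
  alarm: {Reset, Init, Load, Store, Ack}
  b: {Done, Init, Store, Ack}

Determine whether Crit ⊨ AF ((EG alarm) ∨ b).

EG alarm: greatest fixpoint, start Z0 = {Reset, Init, Load, Store, Ack}, keep only states in Sat with some successor in Z. Z1 = {Reset, Init, Store}; Z2 = {Reset, Init}; Z3 = {Init}; Z4 = ∅; fixed.
Sat(EG alarm) = ∅
Sat((EG alarm) ∨ b) = {Done, Init, Store, Ack}
AF ((EG alarm) ∨ b): least fixpoint, start Z0 = {Done, Init, Store, Ack}, add states with every successor in Z. Z1 = {Reset, Done, Init, Store, Sync, Ack}; Z2 = {Reset, Done, Init, Store, Retry, Sync, Ack}; fixed.
Sat(AF ((EG alarm) ∨ b)) = {Reset, Done, Init, Store, Retry, Sync, Ack}
Crit ∉ Sat(AF ((EG alarm) ∨ b)) = {Reset, Done, Init, Store, Retry, Sync, Ack}, so the formula does not hold at Crit.

No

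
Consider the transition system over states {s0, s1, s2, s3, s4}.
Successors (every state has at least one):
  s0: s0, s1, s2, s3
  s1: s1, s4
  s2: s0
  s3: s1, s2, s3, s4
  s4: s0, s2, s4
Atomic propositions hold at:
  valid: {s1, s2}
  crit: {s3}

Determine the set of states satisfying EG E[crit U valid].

E[crit U valid]: least fixpoint, start Z0 = Sat(valid) = {s1, s2}, add states in Sat(crit) with some successor in Z. Z1 = {s1, s2, s3}; fixed.
Sat(E[crit U valid]) = {s1, s2, s3}
EG E[crit U valid]: greatest fixpoint, start Z0 = {s1, s2, s3}, keep only states in Sat with some successor in Z. Z1 = {s1, s3}; fixed.
Sat(EG E[crit U valid]) = {s1, s3}

{s1, s3}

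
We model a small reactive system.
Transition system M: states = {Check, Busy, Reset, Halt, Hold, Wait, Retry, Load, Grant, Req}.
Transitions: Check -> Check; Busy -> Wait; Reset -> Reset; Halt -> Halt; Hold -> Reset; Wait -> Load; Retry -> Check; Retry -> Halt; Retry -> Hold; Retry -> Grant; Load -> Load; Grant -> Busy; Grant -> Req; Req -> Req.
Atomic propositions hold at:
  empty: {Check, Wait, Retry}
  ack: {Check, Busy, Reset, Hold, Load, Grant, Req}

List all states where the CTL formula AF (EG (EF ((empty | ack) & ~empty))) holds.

{Busy, Reset, Hold, Wait, Retry, Load, Grant, Req}

Sat(empty | ack) = {Check, Busy, Reset, Hold, Wait, Retry, Load, Grant, Req}
Sat(~empty) = {Busy, Reset, Halt, Hold, Load, Grant, Req}
Sat((empty | ack) & ~empty) = {Busy, Reset, Hold, Load, Grant, Req}
EF ((empty | ack) & ~empty): least fixpoint, start Z0 = {Busy, Reset, Hold, Load, Grant, Req}, add states with some successor in Z. Z1 = {Busy, Reset, Hold, Wait, Retry, Load, Grant, Req}; fixed.
Sat(EF ((empty | ack) & ~empty)) = {Busy, Reset, Hold, Wait, Retry, Load, Grant, Req}
EG (EF ((empty | ack) & ~empty)): greatest fixpoint, start Z0 = {Busy, Reset, Hold, Wait, Retry, Load, Grant, Req}, keep only states in Sat with some successor in Z. Already a fixed point.
Sat(EG (EF ((empty | ack) & ~empty))) = {Busy, Reset, Hold, Wait, Retry, Load, Grant, Req}
AF (EG (EF ((empty | ack) & ~empty))): least fixpoint, start Z0 = {Busy, Reset, Hold, Wait, Retry, Load, Grant, Req}, add states with every successor in Z. Already a fixed point.
Sat(AF (EG (EF ((empty | ack) & ~empty)))) = {Busy, Reset, Hold, Wait, Retry, Load, Grant, Req}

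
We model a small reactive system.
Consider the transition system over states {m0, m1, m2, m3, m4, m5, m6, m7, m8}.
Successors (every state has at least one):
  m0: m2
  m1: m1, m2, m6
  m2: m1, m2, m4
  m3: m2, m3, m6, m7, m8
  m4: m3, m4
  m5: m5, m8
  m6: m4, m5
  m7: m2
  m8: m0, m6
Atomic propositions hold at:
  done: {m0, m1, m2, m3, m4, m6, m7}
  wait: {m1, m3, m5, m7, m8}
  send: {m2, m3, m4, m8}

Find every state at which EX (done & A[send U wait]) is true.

{m1, m2, m3, m4}

A[send U wait]: least fixpoint, start Z0 = Sat(wait) = {m1, m3, m5, m7, m8}, add states in Sat(send) with every successor in Z. Already a fixed point.
Sat(A[send U wait]) = {m1, m3, m5, m7, m8}
Sat(done & A[send U wait]) = {m1, m3, m7}
Sat(EX (done & A[send U wait])) = {s : some successor in {m1, m3, m7}} = {m1, m2, m3, m4}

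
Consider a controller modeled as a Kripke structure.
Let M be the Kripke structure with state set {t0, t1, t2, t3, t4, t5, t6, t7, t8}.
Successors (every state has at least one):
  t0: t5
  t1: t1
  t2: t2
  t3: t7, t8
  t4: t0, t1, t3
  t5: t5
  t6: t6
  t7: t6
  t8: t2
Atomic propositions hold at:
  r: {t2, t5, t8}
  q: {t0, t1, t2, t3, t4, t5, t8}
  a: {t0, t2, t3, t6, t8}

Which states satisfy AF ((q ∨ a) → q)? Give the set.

{t0, t1, t2, t3, t4, t5, t7, t8}

Sat(q ∨ a) = {t0, t1, t2, t3, t4, t5, t6, t8}
Sat((q ∨ a) → q) = {t0, t1, t2, t3, t4, t5, t7, t8}
AF ((q ∨ a) → q): least fixpoint, start Z0 = {t0, t1, t2, t3, t4, t5, t7, t8}, add states with every successor in Z. Already a fixed point.
Sat(AF ((q ∨ a) → q)) = {t0, t1, t2, t3, t4, t5, t7, t8}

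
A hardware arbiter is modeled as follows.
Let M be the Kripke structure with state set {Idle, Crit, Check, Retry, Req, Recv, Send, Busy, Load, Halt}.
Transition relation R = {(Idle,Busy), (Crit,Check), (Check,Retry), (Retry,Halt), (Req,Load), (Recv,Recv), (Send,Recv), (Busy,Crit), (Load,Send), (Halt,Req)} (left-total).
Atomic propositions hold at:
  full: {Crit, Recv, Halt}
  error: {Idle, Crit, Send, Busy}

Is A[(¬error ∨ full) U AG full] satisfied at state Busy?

No

Sat(¬error) = {Check, Retry, Req, Recv, Load, Halt}
Sat(¬error ∨ full) = {Crit, Check, Retry, Req, Recv, Load, Halt}
AG full: greatest fixpoint, start Z0 = {Crit, Recv, Halt}, keep only states in Sat with every successor in Z. Z1 = {Recv}; fixed.
Sat(AG full) = {Recv}
A[(¬error ∨ full) U AG full]: least fixpoint, start Z0 = Sat(AG full) = {Recv}, add states in Sat(¬error ∨ full) with every successor in Z. Already a fixed point.
Sat(A[(¬error ∨ full) U AG full]) = {Recv}
Busy ∉ Sat(A[(¬error ∨ full) U AG full]) = {Recv}, so the formula does not hold at Busy.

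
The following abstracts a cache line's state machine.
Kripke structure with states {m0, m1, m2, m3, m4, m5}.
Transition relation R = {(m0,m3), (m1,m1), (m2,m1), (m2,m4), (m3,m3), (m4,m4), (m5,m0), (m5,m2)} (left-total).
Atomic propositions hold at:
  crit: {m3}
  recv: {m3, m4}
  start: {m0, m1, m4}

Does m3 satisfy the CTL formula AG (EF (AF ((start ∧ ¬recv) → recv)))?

Sat(¬recv) = {m0, m1, m2, m5}
Sat(start ∧ ¬recv) = {m0, m1}
Sat((start ∧ ¬recv) → recv) = {m2, m3, m4, m5}
AF ((start ∧ ¬recv) → recv): least fixpoint, start Z0 = {m2, m3, m4, m5}, add states with every successor in Z. Z1 = {m0, m2, m3, m4, m5}; fixed.
Sat(AF ((start ∧ ¬recv) → recv)) = {m0, m2, m3, m4, m5}
EF (AF ((start ∧ ¬recv) → recv)): least fixpoint, start Z0 = {m0, m2, m3, m4, m5}, add states with some successor in Z. Already a fixed point.
Sat(EF (AF ((start ∧ ¬recv) → recv))) = {m0, m2, m3, m4, m5}
AG (EF (AF ((start ∧ ¬recv) → recv))): greatest fixpoint, start Z0 = {m0, m2, m3, m4, m5}, keep only states in Sat with every successor in Z. Z1 = {m0, m3, m4, m5}; Z2 = {m0, m3, m4}; fixed.
Sat(AG (EF (AF ((start ∧ ¬recv) → recv)))) = {m0, m3, m4}
m3 ∈ Sat(AG (EF (AF ((start ∧ ¬recv) → recv)))) = {m0, m3, m4}, so the formula holds at m3.

Yes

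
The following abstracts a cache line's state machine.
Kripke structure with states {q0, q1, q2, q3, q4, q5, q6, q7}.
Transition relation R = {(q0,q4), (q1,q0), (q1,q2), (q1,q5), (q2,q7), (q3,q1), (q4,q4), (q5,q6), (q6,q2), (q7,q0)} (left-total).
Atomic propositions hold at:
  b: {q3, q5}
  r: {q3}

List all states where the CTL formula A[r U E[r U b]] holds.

{q3, q5}

E[r U b]: least fixpoint, start Z0 = Sat(b) = {q3, q5}, add states in Sat(r) with some successor in Z. Already a fixed point.
Sat(E[r U b]) = {q3, q5}
A[r U E[r U b]]: least fixpoint, start Z0 = Sat(E[r U b]) = {q3, q5}, add states in Sat(r) with every successor in Z. Already a fixed point.
Sat(A[r U E[r U b]]) = {q3, q5}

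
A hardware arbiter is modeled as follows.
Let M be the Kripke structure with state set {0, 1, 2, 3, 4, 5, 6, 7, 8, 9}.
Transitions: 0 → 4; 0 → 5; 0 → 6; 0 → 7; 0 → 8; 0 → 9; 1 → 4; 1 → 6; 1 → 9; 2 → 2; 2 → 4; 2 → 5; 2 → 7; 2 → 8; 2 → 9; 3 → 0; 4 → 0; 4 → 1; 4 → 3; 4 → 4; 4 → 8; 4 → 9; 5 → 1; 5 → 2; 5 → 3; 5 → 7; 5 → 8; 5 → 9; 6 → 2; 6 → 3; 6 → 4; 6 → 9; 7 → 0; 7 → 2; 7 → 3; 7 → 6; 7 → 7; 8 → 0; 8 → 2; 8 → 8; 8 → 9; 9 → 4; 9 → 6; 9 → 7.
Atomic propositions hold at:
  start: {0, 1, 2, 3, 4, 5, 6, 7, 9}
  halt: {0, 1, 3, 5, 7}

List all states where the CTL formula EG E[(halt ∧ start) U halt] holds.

{0, 3, 5, 7}

Sat(halt ∧ start) = {0, 1, 3, 5, 7}
E[(halt ∧ start) U halt]: least fixpoint, start Z0 = Sat(halt) = {0, 1, 3, 5, 7}, add states in Sat(halt ∧ start) with some successor in Z. Already a fixed point.
Sat(E[(halt ∧ start) U halt]) = {0, 1, 3, 5, 7}
EG E[(halt ∧ start) U halt]: greatest fixpoint, start Z0 = {0, 1, 3, 5, 7}, keep only states in Sat with some successor in Z. Z1 = {0, 3, 5, 7}; fixed.
Sat(EG E[(halt ∧ start) U halt]) = {0, 3, 5, 7}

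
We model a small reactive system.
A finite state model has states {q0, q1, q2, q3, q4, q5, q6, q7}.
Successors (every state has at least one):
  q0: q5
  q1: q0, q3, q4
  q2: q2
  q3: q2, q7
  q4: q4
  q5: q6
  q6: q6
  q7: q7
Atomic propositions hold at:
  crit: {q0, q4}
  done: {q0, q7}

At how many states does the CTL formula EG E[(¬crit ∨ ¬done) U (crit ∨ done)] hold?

Sat(¬crit) = {q1, q2, q3, q5, q6, q7}
Sat(¬done) = {q1, q2, q3, q4, q5, q6}
Sat(¬crit ∨ ¬done) = {q1, q2, q3, q4, q5, q6, q7}
Sat(crit ∨ done) = {q0, q4, q7}
E[(¬crit ∨ ¬done) U (crit ∨ done)]: least fixpoint, start Z0 = Sat((crit ∨ done)) = {q0, q4, q7}, add states in Sat(¬crit ∨ ¬done) with some successor in Z. Z1 = {q0, q1, q3, q4, q7}; fixed.
Sat(E[(¬crit ∨ ¬done) U (crit ∨ done)]) = {q0, q1, q3, q4, q7}
EG E[(¬crit ∨ ¬done) U (crit ∨ done)]: greatest fixpoint, start Z0 = {q0, q1, q3, q4, q7}, keep only states in Sat with some successor in Z. Z1 = {q1, q3, q4, q7}; fixed.
Sat(EG E[(¬crit ∨ ¬done) U (crit ∨ done)]) = {q1, q3, q4, q7}
|Sat(EG E[(¬crit ∨ ¬done) U (crit ∨ done)])| = |{q1, q3, q4, q7}| = 4.

4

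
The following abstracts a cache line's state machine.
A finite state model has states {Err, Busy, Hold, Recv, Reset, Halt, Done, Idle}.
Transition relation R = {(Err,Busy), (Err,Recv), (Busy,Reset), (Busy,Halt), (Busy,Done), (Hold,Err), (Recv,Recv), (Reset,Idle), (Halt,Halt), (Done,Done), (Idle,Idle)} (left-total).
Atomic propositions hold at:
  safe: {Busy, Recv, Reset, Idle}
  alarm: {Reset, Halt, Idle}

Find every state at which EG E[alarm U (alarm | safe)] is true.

Sat(alarm | safe) = {Busy, Recv, Reset, Halt, Idle}
E[alarm U (alarm | safe)]: least fixpoint, start Z0 = Sat((alarm | safe)) = {Busy, Recv, Reset, Halt, Idle}, add states in Sat(alarm) with some successor in Z. Already a fixed point.
Sat(E[alarm U (alarm | safe)]) = {Busy, Recv, Reset, Halt, Idle}
EG E[alarm U (alarm | safe)]: greatest fixpoint, start Z0 = {Busy, Recv, Reset, Halt, Idle}, keep only states in Sat with some successor in Z. Already a fixed point.
Sat(EG E[alarm U (alarm | safe)]) = {Busy, Recv, Reset, Halt, Idle}

{Busy, Recv, Reset, Halt, Idle}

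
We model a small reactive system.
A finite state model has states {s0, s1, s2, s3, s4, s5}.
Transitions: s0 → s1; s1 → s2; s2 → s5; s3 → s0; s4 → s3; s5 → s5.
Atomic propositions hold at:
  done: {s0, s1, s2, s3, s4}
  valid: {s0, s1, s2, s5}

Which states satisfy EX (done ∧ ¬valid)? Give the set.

{s4}

Sat(¬valid) = {s3, s4}
Sat(done ∧ ¬valid) = {s3, s4}
Sat(EX (done ∧ ¬valid)) = {s : some successor in {s3, s4}} = {s4}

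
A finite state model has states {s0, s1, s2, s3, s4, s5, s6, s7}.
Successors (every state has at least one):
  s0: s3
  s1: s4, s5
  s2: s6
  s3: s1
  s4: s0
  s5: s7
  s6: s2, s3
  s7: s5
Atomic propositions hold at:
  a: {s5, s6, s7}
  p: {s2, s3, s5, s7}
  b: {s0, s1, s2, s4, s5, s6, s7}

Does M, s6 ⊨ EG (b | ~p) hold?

Yes

Sat(~p) = {s0, s1, s4, s6}
Sat(b | ~p) = {s0, s1, s2, s4, s5, s6, s7}
EG (b | ~p): greatest fixpoint, start Z0 = {s0, s1, s2, s4, s5, s6, s7}, keep only states in Sat with some successor in Z. Z1 = {s1, s2, s4, s5, s6, s7}; Z2 = {s1, s2, s5, s6, s7}; fixed.
Sat(EG (b | ~p)) = {s1, s2, s5, s6, s7}
s6 ∈ Sat(EG (b | ~p)) = {s1, s2, s5, s6, s7}, so the formula holds at s6.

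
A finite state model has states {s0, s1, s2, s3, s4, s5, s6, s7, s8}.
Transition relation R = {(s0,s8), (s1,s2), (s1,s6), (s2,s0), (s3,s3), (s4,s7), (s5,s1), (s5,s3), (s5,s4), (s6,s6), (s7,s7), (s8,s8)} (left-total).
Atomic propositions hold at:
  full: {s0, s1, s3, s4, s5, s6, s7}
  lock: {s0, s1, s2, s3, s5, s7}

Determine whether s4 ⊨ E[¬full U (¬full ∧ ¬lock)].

No

Sat(¬full) = {s2, s8}
Sat(¬lock) = {s4, s6, s8}
Sat(¬full ∧ ¬lock) = {s8}
E[¬full U (¬full ∧ ¬lock)]: least fixpoint, start Z0 = Sat((¬full ∧ ¬lock)) = {s8}, add states in Sat(¬full) with some successor in Z. Already a fixed point.
Sat(E[¬full U (¬full ∧ ¬lock)]) = {s8}
s4 ∉ Sat(E[¬full U (¬full ∧ ¬lock)]) = {s8}, so the formula does not hold at s4.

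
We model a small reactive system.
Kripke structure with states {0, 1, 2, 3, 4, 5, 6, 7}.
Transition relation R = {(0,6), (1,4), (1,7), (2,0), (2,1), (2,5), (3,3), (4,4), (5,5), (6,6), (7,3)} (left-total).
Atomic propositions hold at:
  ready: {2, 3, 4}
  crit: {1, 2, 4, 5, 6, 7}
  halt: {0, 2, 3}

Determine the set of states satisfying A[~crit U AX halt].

Sat(~crit) = {0, 3}
Sat(AX halt) = {s : every successor in {0, 2, 3}} = {3, 7}
A[~crit U AX halt]: least fixpoint, start Z0 = Sat(AX halt) = {3, 7}, add states in Sat(~crit) with every successor in Z. Already a fixed point.
Sat(A[~crit U AX halt]) = {3, 7}

{3, 7}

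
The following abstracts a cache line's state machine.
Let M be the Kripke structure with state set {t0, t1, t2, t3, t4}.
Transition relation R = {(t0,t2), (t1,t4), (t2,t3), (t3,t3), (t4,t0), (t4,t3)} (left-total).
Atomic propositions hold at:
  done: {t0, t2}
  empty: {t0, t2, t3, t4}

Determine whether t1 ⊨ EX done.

No

Sat(EX done) = {s : some successor in {t0, t2}} = {t0, t4}
t1 ∉ Sat(EX done) = {t0, t4}, so the formula does not hold at t1.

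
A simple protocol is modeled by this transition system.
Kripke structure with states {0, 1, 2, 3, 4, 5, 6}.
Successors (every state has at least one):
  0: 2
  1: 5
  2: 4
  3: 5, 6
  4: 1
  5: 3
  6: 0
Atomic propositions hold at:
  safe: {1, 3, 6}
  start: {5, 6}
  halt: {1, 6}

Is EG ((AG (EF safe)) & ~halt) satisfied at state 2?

EF safe: least fixpoint, start Z0 = {1, 3, 6}, add states with some successor in Z. Z1 = {1, 3, 4, 5, 6}; Z2 = {1, 2, 3, 4, 5, 6}; Z3 = {0, 1, 2, 3, 4, 5, 6}; fixed.
Sat(EF safe) = {0, 1, 2, 3, 4, 5, 6}
AG (EF safe): greatest fixpoint, start Z0 = {0, 1, 2, 3, 4, 5, 6}, keep only states in Sat with every successor in Z. Already a fixed point.
Sat(AG (EF safe)) = {0, 1, 2, 3, 4, 5, 6}
Sat(~halt) = {0, 2, 3, 4, 5}
Sat((AG (EF safe)) & ~halt) = {0, 2, 3, 4, 5}
EG ((AG (EF safe)) & ~halt): greatest fixpoint, start Z0 = {0, 2, 3, 4, 5}, keep only states in Sat with some successor in Z. Z1 = {0, 2, 3, 5}; Z2 = {0, 3, 5}; Z3 = {3, 5}; fixed.
Sat(EG ((AG (EF safe)) & ~halt)) = {3, 5}
2 ∉ Sat(EG ((AG (EF safe)) & ~halt)) = {3, 5}, so the formula does not hold at 2.

No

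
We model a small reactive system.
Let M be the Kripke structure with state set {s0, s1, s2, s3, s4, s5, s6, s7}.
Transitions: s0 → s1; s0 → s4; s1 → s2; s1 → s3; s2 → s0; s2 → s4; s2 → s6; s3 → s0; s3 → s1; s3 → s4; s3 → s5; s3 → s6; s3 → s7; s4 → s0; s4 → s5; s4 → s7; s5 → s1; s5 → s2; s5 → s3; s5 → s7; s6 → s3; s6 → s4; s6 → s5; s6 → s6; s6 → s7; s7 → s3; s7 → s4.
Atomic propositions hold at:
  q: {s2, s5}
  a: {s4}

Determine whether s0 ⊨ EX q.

No

Sat(EX q) = {s : some successor in {s2, s5}} = {s1, s3, s4, s5, s6}
s0 ∉ Sat(EX q) = {s1, s3, s4, s5, s6}, so the formula does not hold at s0.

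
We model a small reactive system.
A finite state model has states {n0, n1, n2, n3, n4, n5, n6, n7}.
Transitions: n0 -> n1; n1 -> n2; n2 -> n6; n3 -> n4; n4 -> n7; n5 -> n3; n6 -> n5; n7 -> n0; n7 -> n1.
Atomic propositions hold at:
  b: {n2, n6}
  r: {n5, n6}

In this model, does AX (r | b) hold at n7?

No

Sat(r | b) = {n2, n5, n6}
Sat(AX (r | b)) = {s : every successor in {n2, n5, n6}} = {n1, n2, n6}
n7 ∉ Sat(AX (r | b)) = {n1, n2, n6}, so the formula does not hold at n7.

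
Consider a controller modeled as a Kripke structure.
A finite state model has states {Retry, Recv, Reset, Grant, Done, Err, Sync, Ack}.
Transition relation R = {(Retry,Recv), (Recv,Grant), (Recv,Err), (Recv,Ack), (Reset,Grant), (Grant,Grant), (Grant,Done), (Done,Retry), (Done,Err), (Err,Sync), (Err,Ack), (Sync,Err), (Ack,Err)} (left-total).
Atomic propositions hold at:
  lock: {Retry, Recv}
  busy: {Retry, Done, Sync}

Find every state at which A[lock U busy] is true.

A[lock U busy]: least fixpoint, start Z0 = Sat(busy) = {Retry, Done, Sync}, add states in Sat(lock) with every successor in Z. Already a fixed point.
Sat(A[lock U busy]) = {Retry, Done, Sync}

{Retry, Done, Sync}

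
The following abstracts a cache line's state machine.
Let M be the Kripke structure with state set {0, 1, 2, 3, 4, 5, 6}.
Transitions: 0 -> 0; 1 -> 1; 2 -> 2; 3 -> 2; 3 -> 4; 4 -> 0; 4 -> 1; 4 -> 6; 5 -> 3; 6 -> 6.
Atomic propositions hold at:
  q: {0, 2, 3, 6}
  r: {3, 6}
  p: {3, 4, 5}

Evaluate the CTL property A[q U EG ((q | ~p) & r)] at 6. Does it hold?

Yes

Sat(~p) = {0, 1, 2, 6}
Sat(q | ~p) = {0, 1, 2, 3, 6}
Sat((q | ~p) & r) = {3, 6}
EG ((q | ~p) & r): greatest fixpoint, start Z0 = {3, 6}, keep only states in Sat with some successor in Z. Z1 = {6}; fixed.
Sat(EG ((q | ~p) & r)) = {6}
A[q U EG ((q | ~p) & r)]: least fixpoint, start Z0 = Sat(EG ((q | ~p) & r)) = {6}, add states in Sat(q) with every successor in Z. Already a fixed point.
Sat(A[q U EG ((q | ~p) & r)]) = {6}
6 ∈ Sat(A[q U EG ((q | ~p) & r)]) = {6}, so the formula holds at 6.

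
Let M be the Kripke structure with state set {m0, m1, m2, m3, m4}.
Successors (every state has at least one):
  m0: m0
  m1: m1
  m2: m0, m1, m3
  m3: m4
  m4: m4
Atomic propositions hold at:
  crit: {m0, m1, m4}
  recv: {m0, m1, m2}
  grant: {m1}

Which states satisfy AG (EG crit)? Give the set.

EG crit: greatest fixpoint, start Z0 = {m0, m1, m4}, keep only states in Sat with some successor in Z. Already a fixed point.
Sat(EG crit) = {m0, m1, m4}
AG (EG crit): greatest fixpoint, start Z0 = {m0, m1, m4}, keep only states in Sat with every successor in Z. Already a fixed point.
Sat(AG (EG crit)) = {m0, m1, m4}

{m0, m1, m4}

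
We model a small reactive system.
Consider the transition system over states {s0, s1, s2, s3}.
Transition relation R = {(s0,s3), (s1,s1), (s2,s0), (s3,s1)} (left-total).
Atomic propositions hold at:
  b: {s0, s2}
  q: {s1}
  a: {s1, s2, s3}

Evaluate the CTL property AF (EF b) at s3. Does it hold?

No

EF b: least fixpoint, start Z0 = {s0, s2}, add states with some successor in Z. Already a fixed point.
Sat(EF b) = {s0, s2}
AF (EF b): least fixpoint, start Z0 = {s0, s2}, add states with every successor in Z. Already a fixed point.
Sat(AF (EF b)) = {s0, s2}
s3 ∉ Sat(AF (EF b)) = {s0, s2}, so the formula does not hold at s3.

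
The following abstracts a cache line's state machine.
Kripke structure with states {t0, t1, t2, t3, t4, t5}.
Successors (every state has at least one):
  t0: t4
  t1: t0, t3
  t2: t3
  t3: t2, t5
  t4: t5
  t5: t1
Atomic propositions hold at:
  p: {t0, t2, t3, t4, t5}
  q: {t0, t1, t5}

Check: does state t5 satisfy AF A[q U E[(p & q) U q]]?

Sat(p & q) = {t0, t5}
E[(p & q) U q]: least fixpoint, start Z0 = Sat(q) = {t0, t1, t5}, add states in Sat(p & q) with some successor in Z. Already a fixed point.
Sat(E[(p & q) U q]) = {t0, t1, t5}
A[q U E[(p & q) U q]]: least fixpoint, start Z0 = Sat(E[(p & q) U q]) = {t0, t1, t5}, add states in Sat(q) with every successor in Z. Already a fixed point.
Sat(A[q U E[(p & q) U q]]) = {t0, t1, t5}
AF A[q U E[(p & q) U q]]: least fixpoint, start Z0 = {t0, t1, t5}, add states with every successor in Z. Z1 = {t0, t1, t4, t5}; fixed.
Sat(AF A[q U E[(p & q) U q]]) = {t0, t1, t4, t5}
t5 ∈ Sat(AF A[q U E[(p & q) U q]]) = {t0, t1, t4, t5}, so the formula holds at t5.

Yes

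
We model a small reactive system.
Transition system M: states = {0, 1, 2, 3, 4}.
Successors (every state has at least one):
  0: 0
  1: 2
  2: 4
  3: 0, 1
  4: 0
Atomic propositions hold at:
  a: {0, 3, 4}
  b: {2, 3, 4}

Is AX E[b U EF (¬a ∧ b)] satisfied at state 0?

Sat(¬a) = {1, 2}
Sat(¬a ∧ b) = {2}
EF (¬a ∧ b): least fixpoint, start Z0 = {2}, add states with some successor in Z. Z1 = {1, 2}; Z2 = {1, 2, 3}; fixed.
Sat(EF (¬a ∧ b)) = {1, 2, 3}
E[b U EF (¬a ∧ b)]: least fixpoint, start Z0 = Sat(EF (¬a ∧ b)) = {1, 2, 3}, add states in Sat(b) with some successor in Z. Already a fixed point.
Sat(E[b U EF (¬a ∧ b)]) = {1, 2, 3}
Sat(AX E[b U EF (¬a ∧ b)]) = {s : every successor in {1, 2, 3}} = {1}
0 ∉ Sat(AX E[b U EF (¬a ∧ b)]) = {1}, so the formula does not hold at 0.

No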